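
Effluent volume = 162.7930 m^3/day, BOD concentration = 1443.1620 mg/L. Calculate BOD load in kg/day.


Formula: BOD_load = volume * conc / 1000
Substituting: BOD_load = 162.7930 * 1443.1620 / 1000
Result: 234.9367 kg/day


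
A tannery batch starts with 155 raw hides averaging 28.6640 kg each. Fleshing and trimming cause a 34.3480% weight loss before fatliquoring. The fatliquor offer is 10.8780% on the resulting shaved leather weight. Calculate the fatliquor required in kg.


Total_raw = N * avg_wt = 155 * 28.6640 = 4442.9200 kg
Substrate = Total_raw * (1 - loss/100) = 4442.9200 * (1 - 34.3480/100) = 2916.8658 kg
Fat = Substrate * pct / 100 = 2916.8658 * 10.8780 / 100 = 317.2967 kg


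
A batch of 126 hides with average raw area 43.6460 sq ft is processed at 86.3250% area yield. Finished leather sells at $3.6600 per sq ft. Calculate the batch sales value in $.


Raw_total = N * avg_area = 126 * 43.6460 = 5499.3960 sq ft
Finished = Raw_total * yield / 100 = 5499.3960 * 86.3250 / 100 = 4747.3536 sq ft
Value = Finished * price = 4747.3536 * 3.6600 = 17375.3142 $


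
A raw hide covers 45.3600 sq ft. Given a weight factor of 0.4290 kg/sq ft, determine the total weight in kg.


Formula: Weight = area * weight_per_sqft
Substituting: Weight = 45.3600 * 0.4290
Result: 19.4594 kg


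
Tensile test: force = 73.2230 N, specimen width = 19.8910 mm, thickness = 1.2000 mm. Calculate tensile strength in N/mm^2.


Formula: TS = force / (width * thickness)
Substituting: TS = 73.2230 / (19.8910 * 1.2000)
Result: 3.0677 N/mm^2


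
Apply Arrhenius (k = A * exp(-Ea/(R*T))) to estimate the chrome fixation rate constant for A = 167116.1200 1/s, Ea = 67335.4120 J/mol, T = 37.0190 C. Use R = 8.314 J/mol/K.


T_K = T_C + 273.15 = 37.0190 + 273.15 = 310.1690 K
exponent = -Ea / (R * T_K) = -67335.4120 / (8.314 * 310.1690) = -26.1117
k = A * exp(exponent) = 167116.1200 * exp(-26.1117) = 7.6358e-07 1/s


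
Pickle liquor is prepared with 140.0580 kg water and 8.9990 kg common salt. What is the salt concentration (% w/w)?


Formula: Conc = salt / (water + salt) * 100
Substituting: Conc = 8.9990 / (140.0580 + 8.9990) * 100
Result: 6.0373 %


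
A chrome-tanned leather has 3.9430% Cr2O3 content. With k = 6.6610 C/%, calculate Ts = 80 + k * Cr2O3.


Formula: Ts = 80 + k * Cr2O3
Substituting: Ts = 80 + 6.6610 * 3.9430
Result: 106.2643 C


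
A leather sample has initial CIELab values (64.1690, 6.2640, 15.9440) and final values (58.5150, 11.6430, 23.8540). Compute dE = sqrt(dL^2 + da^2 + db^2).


dL = -5.6540, da = 5.3790, db = 7.9100
dE = sqrt((-5.6540)^2 + 5.3790^2 + 7.9100^2) = 11.1117


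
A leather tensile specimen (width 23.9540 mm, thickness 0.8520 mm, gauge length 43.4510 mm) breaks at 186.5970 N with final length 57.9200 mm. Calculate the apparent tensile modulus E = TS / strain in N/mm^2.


TS = F / (w * t) = 186.5970 / (23.9540 * 0.8520) = 9.1430 N/mm^2
strain = (Lf - L0) / L0 = (57.9200 - 43.4510) / 43.4510 = 0.3330
E = TS / strain = 9.1430 / 0.3330 = 27.4567 N/mm^2


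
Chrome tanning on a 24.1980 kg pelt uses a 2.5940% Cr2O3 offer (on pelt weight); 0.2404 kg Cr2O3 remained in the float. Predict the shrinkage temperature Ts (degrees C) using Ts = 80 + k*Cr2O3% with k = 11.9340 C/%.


Offered = pelt * offer_pct / 100 = 24.1980 * 2.5940 / 100 = 0.6277 kg
Uptake = offered - residual = 0.6277 - 0.2404 = 0.3873 kg
Cr2O3% on pelt = uptake / pelt * 100 = 0.3873 / 24.1980 * 100 = 1.6005 %
Ts = 80 + k * Cr2O3% = 80 + 11.9340 * 1.6005 = 99.1007 C


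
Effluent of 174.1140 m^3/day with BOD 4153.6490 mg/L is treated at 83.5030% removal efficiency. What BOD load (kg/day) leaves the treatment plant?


Load_in = volume * conc / 1000 = 174.1140 * 4153.6490 / 1000 = 723.2084 kg/day
Removed = Load_in * eff / 100 = 723.2084 * 83.5030 / 100 = 603.9007 kg/day
Load_out = Load_in - Removed = 723.2084 - 603.9007 = 119.3077 kg/day


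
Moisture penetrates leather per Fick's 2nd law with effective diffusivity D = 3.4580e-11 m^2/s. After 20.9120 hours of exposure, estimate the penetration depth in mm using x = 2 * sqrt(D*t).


t = 20.9120 hr * 3600 = 75283.2000 s
D * t = 3.4580e-11 * 75283.2000 = 2.6033e-06
x = 2 * sqrt(D*t) = 2 * sqrt(2.6033e-06) = 0.00322694 m = 3.2269 mm


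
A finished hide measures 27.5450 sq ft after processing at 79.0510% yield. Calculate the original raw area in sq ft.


Formula: raw = finished * 100 / yield
Substituting: raw = 27.5450 * 100 / 79.0510
Result: 34.8446 sq ft


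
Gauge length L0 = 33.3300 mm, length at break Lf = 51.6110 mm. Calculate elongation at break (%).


Formula: Elongation = (Lf - L0) / L0 * 100
Substituting: Elongation = (51.6110 - 33.3300) / 33.3300 * 100
Result: 54.8485 %


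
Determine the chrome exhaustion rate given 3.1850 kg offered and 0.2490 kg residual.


Formula: Uptake = (offered - residual) / offered * 100
Substituting: Uptake = (3.1850 - 0.2490) / 3.1850 * 100
Result: 92.1821 %


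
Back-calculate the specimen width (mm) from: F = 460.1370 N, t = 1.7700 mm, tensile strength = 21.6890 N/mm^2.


Formula: w = F / (TS * t)
Substituting: w = 460.1370 / (21.6890 * 1.7700)
Result: 11.9860 mm


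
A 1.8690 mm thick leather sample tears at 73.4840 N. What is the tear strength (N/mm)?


Formula: Tear strength = force / thickness
Substituting: Tear strength = 73.4840 / 1.8690
Result: 39.3173 N/mm


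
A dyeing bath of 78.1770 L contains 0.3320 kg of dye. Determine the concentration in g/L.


Formula: Conc = dye_mass(kg) / volume(L) * 1000
Substituting: Conc = 0.3320 / 78.1770 * 1000
Result: 4.2468 g/L


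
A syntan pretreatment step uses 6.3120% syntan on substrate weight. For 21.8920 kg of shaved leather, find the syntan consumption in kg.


Formula: Syntan = substrate * pct / 100
Substituting: Syntan = 21.8920 * 6.3120 / 100
Result: 1.3818 kg


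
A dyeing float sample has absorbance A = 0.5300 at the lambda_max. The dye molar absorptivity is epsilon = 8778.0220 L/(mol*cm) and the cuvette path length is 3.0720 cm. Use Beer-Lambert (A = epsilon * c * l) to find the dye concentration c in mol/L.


Formula: c = A / (epsilon * l)
Substituting: c = 0.5300 / (8778.0220 * 3.0720)
Result: 1.9654e-05 mol/L


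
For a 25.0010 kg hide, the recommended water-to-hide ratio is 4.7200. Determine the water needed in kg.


Formula: Water = hide_weight * ratio
Substituting: Water = 25.0010 * 4.7200
Result: 118.0047 kg


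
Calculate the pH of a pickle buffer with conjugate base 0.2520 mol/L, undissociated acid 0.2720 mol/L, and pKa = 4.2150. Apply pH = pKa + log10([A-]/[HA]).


ratio = [A-] / [HA] = 0.2520 / 0.2720 = 0.9265
log10(ratio) = -0.0331684
pH = pKa + log10(ratio) = 4.2150 - 0.0331684 = 4.1818


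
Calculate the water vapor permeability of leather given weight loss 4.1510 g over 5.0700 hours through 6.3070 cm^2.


Formula: WVP = loss / (area * time)
Substituting: WVP = 4.1510 / (6.3070 * 5.0700)
Result: 0.1298 g/(cm^2*hr)


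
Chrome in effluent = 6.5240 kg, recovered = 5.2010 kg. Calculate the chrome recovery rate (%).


Formula: Recovery = recovered / input * 100
Substituting: Recovery = 5.2010 / 6.5240 * 100
Result: 79.7210 %


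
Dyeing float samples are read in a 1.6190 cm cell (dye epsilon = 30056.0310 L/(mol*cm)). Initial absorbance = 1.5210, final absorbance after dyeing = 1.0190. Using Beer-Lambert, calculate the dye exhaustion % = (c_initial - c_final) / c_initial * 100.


c_initial = A_i / (epsilon * l) = 1.5210 / (30056.0310 * 1.6190) = 3.1257e-05 mol/L
c_final = A_f / (epsilon * l) = 1.0190 / (30056.0310 * 1.6190) = 2.0941e-05 mol/L
Exhaustion = (c_initial - c_final) / c_initial * 100 = (3.1257e-05 - 2.0941e-05) / 3.1257e-05 * 100 = 33.0046 %


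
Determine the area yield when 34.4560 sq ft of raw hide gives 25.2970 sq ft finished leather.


Formula: Yield = finished / raw * 100
Substituting: Yield = 25.2970 / 34.4560 * 100
Result: 73.4183 %


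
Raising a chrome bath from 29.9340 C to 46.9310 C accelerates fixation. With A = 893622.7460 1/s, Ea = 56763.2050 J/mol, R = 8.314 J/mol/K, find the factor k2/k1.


T1 = 29.9340 + 273.15 = 303.0840 K; T2 = 46.9310 + 273.15 = 320.0810 K
k1 = A * exp(-Ea/(R*T1)) = 893622.7460 * exp(-56763.2050/(8.314*303.0840)) = 1.4724e-04 1/s
k2 = A * exp(-Ea/(R*T2)) = 893622.7460 * exp(-56763.2050/(8.314*320.0810)) = 4.8699e-04 1/s
k2/k1 = 4.8699e-04 / 1.4724e-04 = 3.3075


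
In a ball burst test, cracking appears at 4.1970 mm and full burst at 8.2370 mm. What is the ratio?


Formula: Ratio = crack / burst
Substituting: Ratio = 4.1970 / 8.2370
Result: 0.5095


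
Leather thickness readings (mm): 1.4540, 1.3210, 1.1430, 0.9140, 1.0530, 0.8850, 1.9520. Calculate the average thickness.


Formula: Average = sum / n
Substituting: Average = 8.7220 / 7
Result: 1.2460 mm


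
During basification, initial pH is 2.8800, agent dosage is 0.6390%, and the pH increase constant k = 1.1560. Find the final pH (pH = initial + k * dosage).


Formula: pH_final = pH_initial + k * base_pct
Substituting: pH_final = 2.8800 + 1.1560 * 0.6390
Result: 3.6187


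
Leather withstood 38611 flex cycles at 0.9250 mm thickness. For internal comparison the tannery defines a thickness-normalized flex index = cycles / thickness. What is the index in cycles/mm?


Formula: Index = cycles / thickness
Substituting: Index = 38611 / 0.9250
Result: 41741.6216 cycles/mm


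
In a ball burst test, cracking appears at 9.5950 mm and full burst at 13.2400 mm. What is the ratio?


Formula: Ratio = crack / burst
Substituting: Ratio = 9.5950 / 13.2400
Result: 0.7247


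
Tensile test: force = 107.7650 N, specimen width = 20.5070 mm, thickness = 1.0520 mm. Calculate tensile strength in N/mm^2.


Formula: TS = force / (width * thickness)
Substituting: TS = 107.7650 / (20.5070 * 1.0520)
Result: 4.9953 N/mm^2


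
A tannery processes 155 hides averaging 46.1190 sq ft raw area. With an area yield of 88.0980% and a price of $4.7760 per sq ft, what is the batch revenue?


Raw_total = N * avg_area = 155 * 46.1190 = 7148.4450 sq ft
Finished = Raw_total * yield / 100 = 7148.4450 * 88.0980 / 100 = 6297.6371 sq ft
Value = Finished * price = 6297.6371 * 4.7760 = 30077.5147 $


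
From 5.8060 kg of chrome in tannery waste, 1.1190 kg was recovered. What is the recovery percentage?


Formula: Recovery = recovered / input * 100
Substituting: Recovery = 1.1190 / 5.8060 * 100
Result: 19.2732 %


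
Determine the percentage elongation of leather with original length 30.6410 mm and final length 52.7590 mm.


Formula: Elongation = (Lf - L0) / L0 * 100
Substituting: Elongation = (52.7590 - 30.6410) / 30.6410 * 100
Result: 72.1843 %


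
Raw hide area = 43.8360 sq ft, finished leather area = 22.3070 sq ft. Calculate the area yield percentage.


Formula: Yield = finished / raw * 100
Substituting: Yield = 22.3070 / 43.8360 * 100
Result: 50.8874 %


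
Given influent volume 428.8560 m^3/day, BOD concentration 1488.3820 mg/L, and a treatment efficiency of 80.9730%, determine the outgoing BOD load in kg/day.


Load_in = volume * conc / 1000 = 428.8560 * 1488.3820 / 1000 = 638.3016 kg/day
Removed = Load_in * eff / 100 = 638.3016 * 80.9730 / 100 = 516.8519 kg/day
Load_out = Load_in - Removed = 638.3016 - 516.8519 = 121.4496 kg/day


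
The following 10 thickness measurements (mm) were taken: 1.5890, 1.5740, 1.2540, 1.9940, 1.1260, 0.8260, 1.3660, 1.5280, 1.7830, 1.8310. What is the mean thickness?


Formula: Average = sum / n
Substituting: Average = 14.8710 / 10
Result: 1.4871 mm


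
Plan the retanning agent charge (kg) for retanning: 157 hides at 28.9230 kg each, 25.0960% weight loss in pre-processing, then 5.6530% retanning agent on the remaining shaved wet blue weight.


Total_raw = N * avg_wt = 157 * 28.9230 = 4540.9110 kg
Substrate = Total_raw * (1 - loss/100) = 4540.9110 * (1 - 25.0960/100) = 3401.3240 kg
Retan = Substrate * pct / 100 = 3401.3240 * 5.6530 / 100 = 192.2768 kg


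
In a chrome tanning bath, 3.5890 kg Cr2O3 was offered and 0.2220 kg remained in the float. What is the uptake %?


Formula: Uptake = (offered - residual) / offered * 100
Substituting: Uptake = (3.5890 - 0.2220) / 3.5890 * 100
Result: 93.8144 %


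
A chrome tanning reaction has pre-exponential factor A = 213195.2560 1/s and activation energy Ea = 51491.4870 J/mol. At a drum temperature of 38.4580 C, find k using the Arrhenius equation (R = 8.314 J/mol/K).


T_K = T_C + 273.15 = 38.4580 + 273.15 = 311.6080 K
exponent = -Ea / (R * T_K) = -51491.4870 / (8.314 * 311.6080) = -19.8754
k = A * exp(exponent) = 213195.2560 * exp(-19.8754) = 4.9772e-04 1/s


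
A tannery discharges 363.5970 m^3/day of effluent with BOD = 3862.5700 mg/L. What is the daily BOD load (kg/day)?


Formula: BOD_load = volume * conc / 1000
Substituting: BOD_load = 363.5970 * 3862.5700 / 1000
Result: 1404.4189 kg/day


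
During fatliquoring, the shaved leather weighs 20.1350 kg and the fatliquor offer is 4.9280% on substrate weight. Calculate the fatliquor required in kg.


Formula: Fat = substrate * pct / 100
Substituting: Fat = 20.1350 * 4.9280 / 100
Result: 0.9923 kg


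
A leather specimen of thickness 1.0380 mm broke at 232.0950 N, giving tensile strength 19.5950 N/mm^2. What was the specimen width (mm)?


Formula: w = F / (TS * t)
Substituting: w = 232.0950 / (19.5950 * 1.0380)
Result: 11.4110 mm


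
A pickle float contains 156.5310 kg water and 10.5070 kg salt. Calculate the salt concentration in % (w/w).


Formula: Conc = salt / (water + salt) * 100
Substituting: Conc = 10.5070 / (156.5310 + 10.5070) * 100
Result: 6.2902 %


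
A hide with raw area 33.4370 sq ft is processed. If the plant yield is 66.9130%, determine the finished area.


Formula: finished = raw * yield / 100
Substituting: finished = 33.4370 * 66.9130 / 100
Result: 22.3737 sq ft


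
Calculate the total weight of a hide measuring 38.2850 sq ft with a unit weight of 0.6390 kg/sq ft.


Formula: Weight = area * weight_per_sqft
Substituting: Weight = 38.2850 * 0.6390
Result: 24.4641 kg


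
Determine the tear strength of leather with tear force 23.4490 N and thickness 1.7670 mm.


Formula: Tear strength = force / thickness
Substituting: Tear strength = 23.4490 / 1.7670
Result: 13.2705 N/mm


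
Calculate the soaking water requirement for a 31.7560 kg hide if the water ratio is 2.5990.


Formula: Water = hide_weight * ratio
Substituting: Water = 31.7560 * 2.5990
Result: 82.5338 kg


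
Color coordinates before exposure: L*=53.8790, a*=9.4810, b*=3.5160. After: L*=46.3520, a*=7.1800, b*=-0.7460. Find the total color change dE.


dL = -7.5270, da = -2.3010, db = -4.2620
dE = sqrt((-7.5270)^2 + (-2.3010)^2 + (-4.2620)^2) = 8.9507


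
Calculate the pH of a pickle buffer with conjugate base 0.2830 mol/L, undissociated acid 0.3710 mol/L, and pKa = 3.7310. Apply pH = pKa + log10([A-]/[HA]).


ratio = [A-] / [HA] = 0.2830 / 0.3710 = 0.7628
log10(ratio) = -0.1176
pH = pKa + log10(ratio) = 3.7310 - 0.1176 = 3.6134


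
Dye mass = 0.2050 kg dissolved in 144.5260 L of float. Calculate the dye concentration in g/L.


Formula: Conc = dye_mass(kg) / volume(L) * 1000
Substituting: Conc = 0.2050 / 144.5260 * 1000
Result: 1.4184 g/L


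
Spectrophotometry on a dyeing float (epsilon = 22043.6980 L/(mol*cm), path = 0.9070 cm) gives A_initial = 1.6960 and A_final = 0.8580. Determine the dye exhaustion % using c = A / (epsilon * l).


c_initial = A_i / (epsilon * l) = 1.6960 / (22043.6980 * 0.9070) = 8.4827e-05 mol/L
c_final = A_f / (epsilon * l) = 0.8580 / (22043.6980 * 0.9070) = 4.2914e-05 mol/L
Exhaustion = (c_initial - c_final) / c_initial * 100 = (8.4827e-05 - 4.2914e-05) / 8.4827e-05 * 100 = 49.4104 %


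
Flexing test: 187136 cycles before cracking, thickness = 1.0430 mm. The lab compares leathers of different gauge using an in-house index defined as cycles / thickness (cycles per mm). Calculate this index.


Formula: Index = cycles / thickness
Substituting: Index = 187136 / 1.0430
Result: 179420.9012 cycles/mm


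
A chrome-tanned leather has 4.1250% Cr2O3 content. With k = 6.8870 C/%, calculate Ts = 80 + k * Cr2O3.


Formula: Ts = 80 + k * Cr2O3
Substituting: Ts = 80 + 6.8870 * 4.1250
Result: 108.4089 C


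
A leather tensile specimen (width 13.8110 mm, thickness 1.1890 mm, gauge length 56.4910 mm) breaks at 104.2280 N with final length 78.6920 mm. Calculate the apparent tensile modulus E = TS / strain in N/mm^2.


TS = F / (w * t) = 104.2280 / (13.8110 * 1.1890) = 6.3471 N/mm^2
strain = (Lf - L0) / L0 = (78.6920 - 56.4910) / 56.4910 = 0.3930
E = TS / strain = 6.3471 / 0.3930 = 16.1504 N/mm^2


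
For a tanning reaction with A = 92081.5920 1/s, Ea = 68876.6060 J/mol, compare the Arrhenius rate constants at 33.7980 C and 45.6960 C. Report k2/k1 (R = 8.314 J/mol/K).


T1 = 33.7980 + 273.15 = 306.9480 K; T2 = 45.6960 + 273.15 = 318.8460 K
k1 = A * exp(-Ea/(R*T1)) = 92081.5920 * exp(-68876.6060/(8.314*306.9480)) = 1.7487e-07 1/s
k2 = A * exp(-Ea/(R*T2)) = 92081.5920 * exp(-68876.6060/(8.314*318.8460)) = 4.7876e-07 1/s
k2/k1 = 4.7876e-07 / 1.7487e-07 = 2.7378


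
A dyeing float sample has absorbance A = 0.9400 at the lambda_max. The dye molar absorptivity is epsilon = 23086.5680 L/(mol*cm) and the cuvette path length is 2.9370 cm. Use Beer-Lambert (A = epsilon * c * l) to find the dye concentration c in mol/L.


Formula: c = A / (epsilon * l)
Substituting: c = 0.9400 / (23086.5680 * 2.9370)
Result: 1.3863e-05 mol/L


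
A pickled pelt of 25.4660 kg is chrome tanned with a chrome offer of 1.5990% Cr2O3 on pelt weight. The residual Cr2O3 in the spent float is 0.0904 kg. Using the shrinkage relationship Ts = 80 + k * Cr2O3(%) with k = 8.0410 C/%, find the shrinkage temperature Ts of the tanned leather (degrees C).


Offered = pelt * offer_pct / 100 = 25.4660 * 1.5990 / 100 = 0.4072 kg
Uptake = offered - residual = 0.4072 - 0.0904 = 0.3168 kg
Cr2O3% on pelt = uptake / pelt * 100 = 0.3168 / 25.4660 * 100 = 1.2440 %
Ts = 80 + k * Cr2O3% = 80 + 8.0410 * 1.2440 = 90.0031 C


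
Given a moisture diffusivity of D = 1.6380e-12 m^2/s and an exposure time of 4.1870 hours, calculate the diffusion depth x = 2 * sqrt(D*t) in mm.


t = 4.1870 hr * 3600 = 15073.2000 s
D * t = 1.6380e-12 * 15073.2000 = 2.4690e-08
x = 2 * sqrt(D*t) = 2 * sqrt(2.4690e-08) = 3.1426e-04 m = 0.3143 mm


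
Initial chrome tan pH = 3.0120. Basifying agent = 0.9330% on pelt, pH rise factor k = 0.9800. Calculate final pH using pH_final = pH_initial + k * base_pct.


Formula: pH_final = pH_initial + k * base_pct
Substituting: pH_final = 3.0120 + 0.9800 * 0.9330
Result: 3.9263


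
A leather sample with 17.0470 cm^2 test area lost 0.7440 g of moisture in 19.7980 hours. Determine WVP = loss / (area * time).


Formula: WVP = loss / (area * time)
Substituting: WVP = 0.7440 / (17.0470 * 19.7980)
Result: 0.00220447 g/(cm^2*hr)


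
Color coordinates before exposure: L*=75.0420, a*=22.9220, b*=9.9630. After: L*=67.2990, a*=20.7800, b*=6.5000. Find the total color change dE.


dL = -7.7430, da = -2.1420, db = -3.4630
dE = sqrt((-7.7430)^2 + (-2.1420)^2 + (-3.4630)^2) = 8.7484


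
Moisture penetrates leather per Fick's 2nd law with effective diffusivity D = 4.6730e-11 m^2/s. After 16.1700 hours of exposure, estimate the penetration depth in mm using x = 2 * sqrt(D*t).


t = 16.1700 hr * 3600 = 58212.0000 s
D * t = 4.6730e-11 * 58212.0000 = 2.7202e-06
x = 2 * sqrt(D*t) = 2 * sqrt(2.7202e-06) = 0.00329863 m = 3.2986 mm


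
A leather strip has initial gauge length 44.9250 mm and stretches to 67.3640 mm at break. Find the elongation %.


Formula: Elongation = (Lf - L0) / L0 * 100
Substituting: Elongation = (67.3640 - 44.9250) / 44.9250 * 100
Result: 49.9477 %


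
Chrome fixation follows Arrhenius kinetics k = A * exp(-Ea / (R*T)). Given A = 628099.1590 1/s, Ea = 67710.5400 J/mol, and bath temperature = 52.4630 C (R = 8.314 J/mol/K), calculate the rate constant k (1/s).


T_K = T_C + 273.15 = 52.4630 + 273.15 = 325.6130 K
exponent = -Ea / (R * T_K) = -67710.5400 / (8.314 * 325.6130) = -25.0118
k = A * exp(exponent) = 628099.1590 * exp(-25.0118) = 8.6209e-06 1/s


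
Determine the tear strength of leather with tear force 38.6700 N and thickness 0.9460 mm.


Formula: Tear strength = force / thickness
Substituting: Tear strength = 38.6700 / 0.9460
Result: 40.8774 N/mm


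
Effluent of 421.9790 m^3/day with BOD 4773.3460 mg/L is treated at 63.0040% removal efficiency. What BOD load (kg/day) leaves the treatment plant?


Load_in = volume * conc / 1000 = 421.9790 * 4773.3460 / 1000 = 2014.2518 kg/day
Removed = Load_in * eff / 100 = 2014.2518 * 63.0040 / 100 = 1269.0592 kg/day
Load_out = Load_in - Removed = 2014.2518 - 1269.0592 = 745.1926 kg/day


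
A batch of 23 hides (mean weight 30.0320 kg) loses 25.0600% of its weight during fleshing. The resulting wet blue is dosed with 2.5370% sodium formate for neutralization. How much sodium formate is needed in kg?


Total_raw = N * avg_wt = 23 * 30.0320 = 690.7360 kg
Substrate = Total_raw * (1 - loss/100) = 690.7360 * (1 - 25.0600/100) = 517.6376 kg
Neutralizer = Substrate * pct / 100 = 517.6376 * 2.5370 / 100 = 13.1325 kg


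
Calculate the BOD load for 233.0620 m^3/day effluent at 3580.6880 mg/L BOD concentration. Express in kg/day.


Formula: BOD_load = volume * conc / 1000
Substituting: BOD_load = 233.0620 * 3580.6880 / 1000
Result: 834.5223 kg/day


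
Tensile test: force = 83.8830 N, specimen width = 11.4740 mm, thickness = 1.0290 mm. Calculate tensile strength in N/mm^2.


Formula: TS = force / (width * thickness)
Substituting: TS = 83.8830 / (11.4740 * 1.0290)
Result: 7.1047 N/mm^2


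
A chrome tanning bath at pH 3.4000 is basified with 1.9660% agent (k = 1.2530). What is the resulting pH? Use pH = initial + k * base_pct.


Formula: pH_final = pH_initial + k * base_pct
Substituting: pH_final = 3.4000 + 1.2530 * 1.9660
Result: 5.8634


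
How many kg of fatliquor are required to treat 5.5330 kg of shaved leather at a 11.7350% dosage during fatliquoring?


Formula: Fat = substrate * pct / 100
Substituting: Fat = 5.5330 * 11.7350 / 100
Result: 0.6493 kg


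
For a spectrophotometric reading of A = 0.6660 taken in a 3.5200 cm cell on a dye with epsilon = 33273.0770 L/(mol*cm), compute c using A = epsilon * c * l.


Formula: c = A / (epsilon * l)
Substituting: c = 0.6660 / (33273.0770 * 3.5200)
Result: 5.6864e-06 mol/L


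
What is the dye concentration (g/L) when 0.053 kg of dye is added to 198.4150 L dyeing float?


Formula: Conc = dye_mass(kg) / volume(L) * 1000
Substituting: Conc = 0.053 / 198.4150 * 1000
Result: 0.2671 g/L


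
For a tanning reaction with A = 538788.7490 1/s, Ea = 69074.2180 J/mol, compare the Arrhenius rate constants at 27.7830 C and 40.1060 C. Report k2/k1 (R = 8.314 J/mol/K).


T1 = 27.7830 + 273.15 = 300.9330 K; T2 = 40.1060 + 273.15 = 313.2560 K
k1 = A * exp(-Ea/(R*T1)) = 538788.7490 * exp(-69074.2180/(8.314*300.9330)) = 5.5129e-07 1/s
k2 = A * exp(-Ea/(R*T2)) = 538788.7490 * exp(-69074.2180/(8.314*313.2560)) = 1.6332e-06 1/s
k2/k1 = 1.6332e-06 / 5.5129e-07 = 2.9626


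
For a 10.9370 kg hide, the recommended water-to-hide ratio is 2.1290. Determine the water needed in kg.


Formula: Water = hide_weight * ratio
Substituting: Water = 10.9370 * 2.1290
Result: 23.2849 kg


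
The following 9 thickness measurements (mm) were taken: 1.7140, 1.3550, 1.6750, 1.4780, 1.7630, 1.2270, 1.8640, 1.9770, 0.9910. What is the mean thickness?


Formula: Average = sum / n
Substituting: Average = 14.0440 / 9
Result: 1.5604 mm


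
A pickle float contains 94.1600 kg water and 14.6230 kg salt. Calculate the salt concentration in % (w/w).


Formula: Conc = salt / (water + salt) * 100
Substituting: Conc = 14.6230 / (94.1600 + 14.6230) * 100
Result: 13.4424 %


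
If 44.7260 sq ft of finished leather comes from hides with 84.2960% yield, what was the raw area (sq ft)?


Formula: raw = finished * 100 / yield
Substituting: raw = 44.7260 * 100 / 84.2960
Result: 53.0583 sq ft


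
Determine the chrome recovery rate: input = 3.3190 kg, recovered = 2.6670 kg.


Formula: Recovery = recovered / input * 100
Substituting: Recovery = 2.6670 / 3.3190 * 100
Result: 80.3555 %


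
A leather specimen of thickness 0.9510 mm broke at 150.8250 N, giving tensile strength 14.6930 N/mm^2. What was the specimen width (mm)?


Formula: w = F / (TS * t)
Substituting: w = 150.8250 / (14.6930 * 0.9510)
Result: 10.7940 mm


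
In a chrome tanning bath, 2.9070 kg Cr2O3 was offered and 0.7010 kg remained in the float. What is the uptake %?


Formula: Uptake = (offered - residual) / offered * 100
Substituting: Uptake = (2.9070 - 0.7010) / 2.9070 * 100
Result: 75.8858 %


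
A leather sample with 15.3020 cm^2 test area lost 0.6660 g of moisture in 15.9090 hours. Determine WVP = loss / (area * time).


Formula: WVP = loss / (area * time)
Substituting: WVP = 0.6660 / (15.3020 * 15.9090)
Result: 0.00273579 g/(cm^2*hr)


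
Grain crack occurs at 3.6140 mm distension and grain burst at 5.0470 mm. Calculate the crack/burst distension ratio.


Formula: Ratio = crack / burst
Substituting: Ratio = 3.6140 / 5.0470
Result: 0.7161


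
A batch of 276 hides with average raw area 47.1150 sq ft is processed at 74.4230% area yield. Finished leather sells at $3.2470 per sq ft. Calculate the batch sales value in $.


Raw_total = N * avg_area = 276 * 47.1150 = 13003.7400 sq ft
Finished = Raw_total * yield / 100 = 13003.7400 * 74.4230 / 100 = 9677.7734 sq ft
Value = Finished * price = 9677.7734 * 3.2470 = 31423.7303 $


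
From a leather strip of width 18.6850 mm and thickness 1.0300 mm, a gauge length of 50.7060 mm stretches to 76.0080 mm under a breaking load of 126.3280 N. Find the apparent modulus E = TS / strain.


TS = F / (w * t) = 126.3280 / (18.6850 * 1.0300) = 6.5640 N/mm^2
strain = (Lf - L0) / L0 = (76.0080 - 50.7060) / 50.7060 = 0.4990
E = TS / strain = 6.5640 / 0.4990 = 13.1545 N/mm^2


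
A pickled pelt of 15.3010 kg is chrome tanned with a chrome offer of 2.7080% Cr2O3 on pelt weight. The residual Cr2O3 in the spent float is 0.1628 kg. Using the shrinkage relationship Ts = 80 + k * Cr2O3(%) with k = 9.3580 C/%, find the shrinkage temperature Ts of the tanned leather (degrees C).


Offered = pelt * offer_pct / 100 = 15.3010 * 2.7080 / 100 = 0.4144 kg
Uptake = offered - residual = 0.4144 - 0.1628 = 0.2516 kg
Cr2O3% on pelt = uptake / pelt * 100 = 0.2516 / 15.3010 * 100 = 1.6440 %
Ts = 80 + k * Cr2O3% = 80 + 9.3580 * 1.6440 = 95.3847 C


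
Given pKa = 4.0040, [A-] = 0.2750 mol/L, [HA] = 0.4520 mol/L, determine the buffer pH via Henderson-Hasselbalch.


ratio = [A-] / [HA] = 0.2750 / 0.4520 = 0.6084
log10(ratio) = -0.2158
pH = pKa + log10(ratio) = 4.0040 - 0.2158 = 3.7882


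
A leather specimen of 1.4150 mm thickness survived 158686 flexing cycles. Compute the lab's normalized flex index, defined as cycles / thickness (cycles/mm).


Formula: Index = cycles / thickness
Substituting: Index = 158686 / 1.4150
Result: 112145.5830 cycles/mm


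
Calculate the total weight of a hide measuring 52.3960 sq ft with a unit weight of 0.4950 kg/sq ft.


Formula: Weight = area * weight_per_sqft
Substituting: Weight = 52.3960 * 0.4950
Result: 25.9360 kg


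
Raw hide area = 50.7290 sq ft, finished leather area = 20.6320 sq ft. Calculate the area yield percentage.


Formula: Yield = finished / raw * 100
Substituting: Yield = 20.6320 / 50.7290 * 100
Result: 40.6710 %


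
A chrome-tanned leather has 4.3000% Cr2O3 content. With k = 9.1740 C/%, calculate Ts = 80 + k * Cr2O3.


Formula: Ts = 80 + k * Cr2O3
Substituting: Ts = 80 + 9.1740 * 4.3000
Result: 119.4482 C


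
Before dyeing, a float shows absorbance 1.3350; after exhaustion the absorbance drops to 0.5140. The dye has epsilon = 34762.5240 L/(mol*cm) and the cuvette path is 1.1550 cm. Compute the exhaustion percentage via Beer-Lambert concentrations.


c_initial = A_i / (epsilon * l) = 1.3350 / (34762.5240 * 1.1550) = 3.3250e-05 mol/L
c_final = A_f / (epsilon * l) = 0.5140 / (34762.5240 * 1.1550) = 1.2802e-05 mol/L
Exhaustion = (c_initial - c_final) / c_initial * 100 = (3.3250e-05 - 1.2802e-05) / 3.3250e-05 * 100 = 61.4981 %


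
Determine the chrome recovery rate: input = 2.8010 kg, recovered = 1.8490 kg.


Formula: Recovery = recovered / input * 100
Substituting: Recovery = 1.8490 / 2.8010 * 100
Result: 66.0121 %


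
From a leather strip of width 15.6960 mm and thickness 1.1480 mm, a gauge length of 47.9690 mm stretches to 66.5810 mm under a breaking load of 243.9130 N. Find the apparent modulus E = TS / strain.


TS = F / (w * t) = 243.9130 / (15.6960 * 1.1480) = 13.5364 N/mm^2
strain = (Lf - L0) / L0 = (66.5810 - 47.9690) / 47.9690 = 0.3880
E = TS / strain = 13.5364 / 0.3880 = 34.8876 N/mm^2


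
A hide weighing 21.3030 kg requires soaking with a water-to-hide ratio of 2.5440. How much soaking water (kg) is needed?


Formula: Water = hide_weight * ratio
Substituting: Water = 21.3030 * 2.5440
Result: 54.1948 kg


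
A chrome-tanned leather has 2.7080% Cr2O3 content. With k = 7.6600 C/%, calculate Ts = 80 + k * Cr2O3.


Formula: Ts = 80 + k * Cr2O3
Substituting: Ts = 80 + 7.6600 * 2.7080
Result: 100.7433 C


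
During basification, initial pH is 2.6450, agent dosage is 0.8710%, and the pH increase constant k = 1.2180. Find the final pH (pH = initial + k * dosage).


Formula: pH_final = pH_initial + k * base_pct
Substituting: pH_final = 2.6450 + 1.2180 * 0.8710
Result: 3.7059


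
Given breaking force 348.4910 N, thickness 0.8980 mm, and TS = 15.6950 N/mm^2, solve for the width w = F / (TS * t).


Formula: w = F / (TS * t)
Substituting: w = 348.4910 / (15.6950 * 0.8980)
Result: 24.7260 mm


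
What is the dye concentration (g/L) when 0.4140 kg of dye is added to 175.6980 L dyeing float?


Formula: Conc = dye_mass(kg) / volume(L) * 1000
Substituting: Conc = 0.4140 / 175.6980 * 1000
Result: 2.3563 g/L


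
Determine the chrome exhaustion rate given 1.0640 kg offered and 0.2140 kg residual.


Formula: Uptake = (offered - residual) / offered * 100
Substituting: Uptake = (1.0640 - 0.2140) / 1.0640 * 100
Result: 79.8872 %


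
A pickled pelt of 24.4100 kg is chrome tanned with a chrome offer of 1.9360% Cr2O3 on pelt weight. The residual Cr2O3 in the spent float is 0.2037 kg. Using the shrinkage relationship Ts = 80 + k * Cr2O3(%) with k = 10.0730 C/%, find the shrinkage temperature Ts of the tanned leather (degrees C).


Offered = pelt * offer_pct / 100 = 24.4100 * 1.9360 / 100 = 0.4726 kg
Uptake = offered - residual = 0.4726 - 0.2037 = 0.2689 kg
Cr2O3% on pelt = uptake / pelt * 100 = 0.2689 / 24.4100 * 100 = 1.1015 %
Ts = 80 + k * Cr2O3% = 80 + 10.0730 * 1.1015 = 91.0955 C


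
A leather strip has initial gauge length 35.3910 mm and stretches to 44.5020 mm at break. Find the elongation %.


Formula: Elongation = (Lf - L0) / L0 * 100
Substituting: Elongation = (44.5020 - 35.3910) / 35.3910 * 100
Result: 25.7438 %


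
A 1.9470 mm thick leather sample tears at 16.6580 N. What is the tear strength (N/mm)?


Formula: Tear strength = force / thickness
Substituting: Tear strength = 16.6580 / 1.9470
Result: 8.5557 N/mm


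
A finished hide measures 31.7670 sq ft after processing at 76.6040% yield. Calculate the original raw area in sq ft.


Formula: raw = finished * 100 / yield
Substituting: raw = 31.7670 * 100 / 76.6040
Result: 41.4691 sq ft


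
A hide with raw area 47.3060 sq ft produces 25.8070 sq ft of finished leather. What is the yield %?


Formula: Yield = finished / raw * 100
Substituting: Yield = 25.8070 / 47.3060 * 100
Result: 54.5533 %


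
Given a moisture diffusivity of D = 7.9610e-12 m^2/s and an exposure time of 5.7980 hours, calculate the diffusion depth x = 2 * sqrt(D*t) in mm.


t = 5.7980 hr * 3600 = 20872.8000 s
D * t = 7.9610e-12 * 20872.8000 = 1.6617e-07
x = 2 * sqrt(D*t) = 2 * sqrt(1.6617e-07) = 8.1528e-04 m = 0.8153 mm


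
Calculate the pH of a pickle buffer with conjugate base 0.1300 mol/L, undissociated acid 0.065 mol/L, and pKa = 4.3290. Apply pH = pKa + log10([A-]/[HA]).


ratio = [A-] / [HA] = 0.1300 / 0.065 = 2.0000
log10(ratio) = 0.3010
pH = pKa + log10(ratio) = 4.3290 + 0.3010 = 4.6300


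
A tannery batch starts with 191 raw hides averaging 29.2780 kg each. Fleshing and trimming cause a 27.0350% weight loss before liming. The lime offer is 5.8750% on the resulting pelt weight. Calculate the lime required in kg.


Total_raw = N * avg_wt = 191 * 29.2780 = 5592.0980 kg
Substrate = Total_raw * (1 - loss/100) = 5592.0980 * (1 - 27.0350/100) = 4080.2743 kg
Lime = Substrate * pct / 100 = 4080.2743 * 5.8750 / 100 = 239.7161 kg


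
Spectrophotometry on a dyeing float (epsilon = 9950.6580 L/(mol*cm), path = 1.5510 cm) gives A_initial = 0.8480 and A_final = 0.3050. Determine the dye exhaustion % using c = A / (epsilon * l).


c_initial = A_i / (epsilon * l) = 0.8480 / (9950.6580 * 1.5510) = 5.4946e-05 mol/L
c_final = A_f / (epsilon * l) = 0.3050 / (9950.6580 * 1.5510) = 1.9762e-05 mol/L
Exhaustion = (c_initial - c_final) / c_initial * 100 = (5.4946e-05 - 1.9762e-05) / 5.4946e-05 * 100 = 64.0330 %


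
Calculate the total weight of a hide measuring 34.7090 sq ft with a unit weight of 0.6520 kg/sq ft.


Formula: Weight = area * weight_per_sqft
Substituting: Weight = 34.7090 * 0.6520
Result: 22.6303 kg


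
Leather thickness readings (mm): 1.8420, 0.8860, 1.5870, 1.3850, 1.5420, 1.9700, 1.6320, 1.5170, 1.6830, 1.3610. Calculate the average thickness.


Formula: Average = sum / n
Substituting: Average = 15.4050 / 10
Result: 1.5405 mm


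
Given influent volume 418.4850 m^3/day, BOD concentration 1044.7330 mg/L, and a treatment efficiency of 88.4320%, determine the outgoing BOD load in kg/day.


Load_in = volume * conc / 1000 = 418.4850 * 1044.7330 / 1000 = 437.2051 kg/day
Removed = Load_in * eff / 100 = 437.2051 * 88.4320 / 100 = 386.6292 kg/day
Load_out = Load_in - Removed = 437.2051 - 386.6292 = 50.5759 kg/day


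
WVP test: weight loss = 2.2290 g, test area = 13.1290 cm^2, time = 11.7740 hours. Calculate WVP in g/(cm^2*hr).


Formula: WVP = loss / (area * time)
Substituting: WVP = 2.2290 / (13.1290 * 11.7740)
Result: 0.0144196 g/(cm^2*hr)


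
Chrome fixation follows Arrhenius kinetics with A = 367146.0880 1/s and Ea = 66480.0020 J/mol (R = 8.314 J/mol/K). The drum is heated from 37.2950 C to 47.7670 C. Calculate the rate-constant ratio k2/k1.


T1 = 37.2950 + 273.15 = 310.4450 K; T2 = 47.7670 + 273.15 = 320.9170 K
k1 = A * exp(-Ea/(R*T1)) = 367146.0880 * exp(-66480.0020/(8.314*310.4450)) = 2.3916e-06 1/s
k2 = A * exp(-Ea/(R*T2)) = 367146.0880 * exp(-66480.0020/(8.314*320.9170)) = 5.5425e-06 1/s
k2/k1 = 5.5425e-06 / 2.3916e-06 = 2.3175


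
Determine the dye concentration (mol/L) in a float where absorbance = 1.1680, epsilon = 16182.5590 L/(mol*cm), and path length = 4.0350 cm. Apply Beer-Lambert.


Formula: c = A / (epsilon * l)
Substituting: c = 1.1680 / (16182.5590 * 4.0350)
Result: 1.7888e-05 mol/L


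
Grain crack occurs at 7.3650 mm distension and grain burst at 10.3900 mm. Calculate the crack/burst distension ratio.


Formula: Ratio = crack / burst
Substituting: Ratio = 7.3650 / 10.3900
Result: 0.7089


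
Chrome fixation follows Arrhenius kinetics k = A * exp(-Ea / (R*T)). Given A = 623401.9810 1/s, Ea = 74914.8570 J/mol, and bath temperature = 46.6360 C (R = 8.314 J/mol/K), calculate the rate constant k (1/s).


T_K = T_C + 273.15 = 46.6360 + 273.15 = 319.7860 K
exponent = -Ea / (R * T_K) = -74914.8570 / (8.314 * 319.7860) = -28.1772
k = A * exp(exponent) = 623401.9810 * exp(-28.1772) = 3.6103e-07 1/s


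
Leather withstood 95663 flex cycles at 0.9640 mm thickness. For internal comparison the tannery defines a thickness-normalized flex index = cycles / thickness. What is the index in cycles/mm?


Formula: Index = cycles / thickness
Substituting: Index = 95663 / 0.9640
Result: 99235.4772 cycles/mm


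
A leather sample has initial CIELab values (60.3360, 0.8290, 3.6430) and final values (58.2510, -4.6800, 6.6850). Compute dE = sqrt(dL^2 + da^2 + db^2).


dL = -2.0850, da = -5.5090, db = 3.0420
dE = sqrt((-2.0850)^2 + (-5.5090)^2 + 3.0420^2) = 6.6295


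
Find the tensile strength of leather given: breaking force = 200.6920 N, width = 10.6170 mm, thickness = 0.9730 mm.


Formula: TS = force / (width * thickness)
Substituting: TS = 200.6920 / (10.6170 * 0.9730)
Result: 19.4274 N/mm^2


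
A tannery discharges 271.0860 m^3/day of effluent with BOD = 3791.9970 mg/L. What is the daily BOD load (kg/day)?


Formula: BOD_load = volume * conc / 1000
Substituting: BOD_load = 271.0860 * 3791.9970 / 1000
Result: 1027.9573 kg/day


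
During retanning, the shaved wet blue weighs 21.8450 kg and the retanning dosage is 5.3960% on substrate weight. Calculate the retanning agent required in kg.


Formula: Retan = substrate * pct / 100
Substituting: Retan = 21.8450 * 5.3960 / 100
Result: 1.1788 kg


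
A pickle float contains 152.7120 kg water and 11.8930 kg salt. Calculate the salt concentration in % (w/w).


Formula: Conc = salt / (water + salt) * 100
Substituting: Conc = 11.8930 / (152.7120 + 11.8930) * 100
Result: 7.2252 %


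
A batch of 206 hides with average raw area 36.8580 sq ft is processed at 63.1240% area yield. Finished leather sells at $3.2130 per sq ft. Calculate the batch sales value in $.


Raw_total = N * avg_area = 206 * 36.8580 = 7592.7480 sq ft
Finished = Raw_total * yield / 100 = 7592.7480 * 63.1240 / 100 = 4792.8462 sq ft
Value = Finished * price = 4792.8462 * 3.2130 = 15399.4150 $


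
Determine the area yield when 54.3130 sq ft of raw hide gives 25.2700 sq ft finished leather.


Formula: Yield = finished / raw * 100
Substituting: Yield = 25.2700 / 54.3130 * 100
Result: 46.5266 %


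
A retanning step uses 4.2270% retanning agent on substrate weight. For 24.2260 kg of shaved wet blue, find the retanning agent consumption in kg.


Formula: Retan = substrate * pct / 100
Substituting: Retan = 24.2260 * 4.2270 / 100
Result: 1.0240 kg


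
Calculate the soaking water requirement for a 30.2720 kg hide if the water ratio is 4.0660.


Formula: Water = hide_weight * ratio
Substituting: Water = 30.2720 * 4.0660
Result: 123.0860 kg


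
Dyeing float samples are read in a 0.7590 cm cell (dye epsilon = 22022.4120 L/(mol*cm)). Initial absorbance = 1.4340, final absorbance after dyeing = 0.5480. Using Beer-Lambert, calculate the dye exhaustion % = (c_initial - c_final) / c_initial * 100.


c_initial = A_i / (epsilon * l) = 1.4340 / (22022.4120 * 0.7590) = 8.5791e-05 mol/L
c_final = A_f / (epsilon * l) = 0.5480 / (22022.4120 * 0.7590) = 3.2785e-05 mol/L
Exhaustion = (c_initial - c_final) / c_initial * 100 = (8.5791e-05 - 3.2785e-05) / 8.5791e-05 * 100 = 61.7852 %


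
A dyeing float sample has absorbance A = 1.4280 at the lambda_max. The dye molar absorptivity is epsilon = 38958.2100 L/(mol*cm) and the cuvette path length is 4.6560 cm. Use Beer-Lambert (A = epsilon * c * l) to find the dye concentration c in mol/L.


Formula: c = A / (epsilon * l)
Substituting: c = 1.4280 / (38958.2100 * 4.6560)
Result: 7.8726e-06 mol/L


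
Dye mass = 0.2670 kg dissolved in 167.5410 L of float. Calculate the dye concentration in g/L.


Formula: Conc = dye_mass(kg) / volume(L) * 1000
Substituting: Conc = 0.2670 / 167.5410 * 1000
Result: 1.5936 g/L


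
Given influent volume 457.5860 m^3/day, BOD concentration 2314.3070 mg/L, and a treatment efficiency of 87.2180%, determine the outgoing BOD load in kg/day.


Load_in = volume * conc / 1000 = 457.5860 * 2314.3070 / 1000 = 1058.9945 kg/day
Removed = Load_in * eff / 100 = 1058.9945 * 87.2180 / 100 = 923.6338 kg/day
Load_out = Load_in - Removed = 1058.9945 - 923.6338 = 135.3607 kg/day
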